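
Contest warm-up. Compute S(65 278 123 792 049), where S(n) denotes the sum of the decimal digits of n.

65

6+5+2+7+8+1+2+3+7+9+2+0+4+9 = 65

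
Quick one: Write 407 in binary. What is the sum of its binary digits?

6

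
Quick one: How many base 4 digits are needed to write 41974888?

13

41974888 in base 4 is 2200013301220, which has 13 digits.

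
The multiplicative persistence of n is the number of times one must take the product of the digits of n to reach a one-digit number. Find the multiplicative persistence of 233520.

1

233520 → 0 (1 step)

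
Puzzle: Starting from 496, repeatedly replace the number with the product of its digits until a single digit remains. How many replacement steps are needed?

3

496 → 216 → 12 → 2 (3 steps)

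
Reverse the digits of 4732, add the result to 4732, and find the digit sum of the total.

14

Reversal of 4732 is 2374; 4732 + 2374 = 7106.
Digit sum of 7106: 7+1+0+6 = 14.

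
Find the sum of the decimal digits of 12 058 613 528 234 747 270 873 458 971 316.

139

1+2+0+5+8+6+1+3+5+2+8+2+3+4+7+4+7+2+7+0+8+7+3+4+5+8+9+7+1+3+1+6 = 139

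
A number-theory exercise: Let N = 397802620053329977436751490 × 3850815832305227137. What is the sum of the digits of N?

193

397802620053329977436751490 × 3850815832305227137 = 1531864627433863916243622112670883935873184130
Sum of its 46 digits: 193.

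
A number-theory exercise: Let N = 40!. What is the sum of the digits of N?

189

40! = 815915283247897734345611269596115894272000000000
Sum of its 48 digits: 189.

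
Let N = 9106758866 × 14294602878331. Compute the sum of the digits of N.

107

9106758866 × 14294602878331 = 130177501498189953532646
Sum of its 24 digits: 107.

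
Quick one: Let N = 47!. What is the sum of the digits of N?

225

47! = 258623241511168180642964355153611979969197632389120000000000
Sum of its 60 digits: 225.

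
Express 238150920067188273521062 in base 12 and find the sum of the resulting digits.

104

238150920067188273521062 in base 12 is 52152419147451A93A065A.
Digit sum: 5+2+1+5+2+4+1+9+1+4+7+4+5+1+10+9+3+10+0+6+5+10 = 104.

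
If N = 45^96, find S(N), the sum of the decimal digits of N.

45^96 = 510976964984572669852339961792814840778460273881555396135649863987638040481173834177561309684633262375962310409619458219376841867642724537290632724761962890625
Sum of its 159 digits: 774.

774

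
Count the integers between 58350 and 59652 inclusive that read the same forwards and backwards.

The integers in [58350, 59652] that read the same forwards and backwards: 58385, 58485, 58585, 58685, 58785, 58885, …, 59495, 59595.
13 qualify.

13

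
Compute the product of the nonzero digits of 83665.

8×3×6×6×5 = 4320

4320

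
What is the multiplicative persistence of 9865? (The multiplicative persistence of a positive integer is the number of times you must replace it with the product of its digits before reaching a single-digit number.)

2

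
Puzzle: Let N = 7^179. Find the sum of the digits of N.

625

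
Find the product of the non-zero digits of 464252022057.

268800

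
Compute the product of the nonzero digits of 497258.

20160

4×9×7×2×5×8 = 20160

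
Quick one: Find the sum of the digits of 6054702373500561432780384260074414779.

6+0+5+4+7+0+2+3+7+3+5+0+0+5+6+1+4+3+2+7+8+0+3+8+4+2+6+0+0+7+4+4+1+4+7+7+9 = 144

144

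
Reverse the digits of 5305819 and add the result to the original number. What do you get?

14490854

Reverse of 5305819 is 9185035.
5305819 + 9185035 = 14490854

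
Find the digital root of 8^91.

8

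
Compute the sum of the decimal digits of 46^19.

46^19 = 39119996021684678459081876832256
Sum of its 32 digits: 163.

163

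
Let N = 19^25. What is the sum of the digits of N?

19^25 = 93076495688256089536609610280499
Sum of its 32 digits: 163.

163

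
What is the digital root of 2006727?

6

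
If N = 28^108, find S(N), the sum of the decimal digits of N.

793

28^108 = 1963664934673089874884556153736029298585448572928851665221485147713909491544548935628445299989616397707897858918119919465183498421634121426425971096038670336
Sum of its 157 digits: 793.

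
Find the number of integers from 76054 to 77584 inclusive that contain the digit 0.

411

The integers in [76054, 77584] that contain the digit 0: 76054, 76055, 76056, 76057, 76058, 76059, …, 77570, 77580.
411 qualify.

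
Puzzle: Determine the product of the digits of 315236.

3×1×5×2×3×6 = 540

540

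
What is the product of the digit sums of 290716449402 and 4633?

S(290716449402) = 2+9+0+7+1+6+4+4+9+4+0+2 = 48.
S(4633) = 4+6+3+3 = 16.
48 · 16 = 768.

768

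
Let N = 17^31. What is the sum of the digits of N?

170

17^31 = 139288917338851014461418017489467720433
Sum of its 39 digits: 170.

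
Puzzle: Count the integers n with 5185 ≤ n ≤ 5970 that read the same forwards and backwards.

7

The integers in [5185, 5970] that read the same forwards and backwards: 5225, 5335, 5445, 5555, 5665, 5775, 5885.
7 qualify.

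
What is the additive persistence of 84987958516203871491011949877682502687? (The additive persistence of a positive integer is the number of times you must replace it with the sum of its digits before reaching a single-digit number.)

3

84987958516203871491011949877682502687 → 195 → 15 → 6 (3 steps)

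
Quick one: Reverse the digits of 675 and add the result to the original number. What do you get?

Reverse of 675 is 576.
675 + 576 = 1251

1251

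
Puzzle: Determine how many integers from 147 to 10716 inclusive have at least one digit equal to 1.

4090

The integers in [147, 10716] that have at least one digit equal to 1: 147, 148, 149, 150, 151, 152, …, 10715, 10716.
4090 qualify.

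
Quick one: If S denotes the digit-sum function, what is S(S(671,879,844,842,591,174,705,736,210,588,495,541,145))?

14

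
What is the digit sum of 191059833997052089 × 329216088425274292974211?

205

191059833997052089 × 329216088425274292974211 = 62899971203691728091674281174698100676779
Sum of its 41 digits: 205.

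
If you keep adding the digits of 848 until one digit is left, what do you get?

2

8+4+8 = 20
2+0 = 2
(Equivalently, 848 mod 9 = 2.)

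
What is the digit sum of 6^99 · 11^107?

846

6^99 · 11^107 = 292409245318065546046312343806045702019661254675597184877188579311394026027667083732607392536898528384785258030308358931155609903871135321347285197576665153672664760193476681437613670793216
Sum of its 189 digits: 846.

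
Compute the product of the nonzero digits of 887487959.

8×8×7×4×8×7×9×5×9 = 40642560

40642560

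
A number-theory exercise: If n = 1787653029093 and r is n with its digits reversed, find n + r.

Reverse of 1787653029093 is 3909203567871.
1787653029093 + 3909203567871 = 5696856596964

5696856596964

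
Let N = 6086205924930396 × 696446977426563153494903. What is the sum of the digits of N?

171

6086205924930396 × 696446977426563153494903 = 4238719720413414421770564594164415771588
Sum of its 40 digits: 171.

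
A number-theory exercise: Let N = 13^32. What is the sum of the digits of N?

169

13^32 = 442779263776840698304313192148785281
Sum of its 36 digits: 169.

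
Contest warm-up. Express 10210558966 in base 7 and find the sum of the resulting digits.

10210558966 in base 7 is 511012214326.
Digit sum: 5+1+1+0+1+2+2+1+4+3+2+6 = 28.

28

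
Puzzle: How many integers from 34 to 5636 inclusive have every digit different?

The integers in [34, 5636] that have every digit different: 34, 35, 36, 37, 38, 39, …, 5632, 5634.
3029 qualify.

3029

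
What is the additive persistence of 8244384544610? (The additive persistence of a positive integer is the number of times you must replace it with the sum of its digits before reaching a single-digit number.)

8244384544610 → 53 → 8 (2 steps)

2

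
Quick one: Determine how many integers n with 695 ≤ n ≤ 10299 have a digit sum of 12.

The integers in [695, 10299] that have a digit sum of 12: 705, 714, 723, 732, 741, 750, …, 10281, 10290.
384 qualify.

384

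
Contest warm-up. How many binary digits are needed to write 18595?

15

18595 in base 2 is 100100010100011, which has 15 digits.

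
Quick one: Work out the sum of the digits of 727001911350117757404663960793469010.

141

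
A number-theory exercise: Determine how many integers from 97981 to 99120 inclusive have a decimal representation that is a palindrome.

11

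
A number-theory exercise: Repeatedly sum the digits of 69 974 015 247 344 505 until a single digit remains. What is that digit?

6+9+9+7+4+0+1+5+2+4+7+3+4+4+5+0+5 = 75
7+5 = 12
1+2 = 3
(Equivalently, 69 974 015 247 344 505 mod 9 = 3.)

3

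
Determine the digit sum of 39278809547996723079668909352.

162

3+9+2+7+8+8+0+9+5+4+7+9+9+6+7+2+3+0+7+9+6+6+8+9+0+9+3+5+2 = 162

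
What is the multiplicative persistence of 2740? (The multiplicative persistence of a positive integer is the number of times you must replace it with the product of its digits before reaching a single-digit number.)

2740 → 0 (1 step)

1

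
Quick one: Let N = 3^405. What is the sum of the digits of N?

864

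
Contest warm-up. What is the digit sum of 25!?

25! = 15511210043330985984000000
Sum of its 26 digits: 72.

72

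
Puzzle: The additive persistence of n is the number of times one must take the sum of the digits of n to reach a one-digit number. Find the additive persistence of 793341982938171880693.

3

793341982938171880693 → 109 → 10 → 1 (3 steps)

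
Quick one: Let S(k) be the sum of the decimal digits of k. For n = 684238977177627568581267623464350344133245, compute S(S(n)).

14

First digit sum: 194.
1+9+4 = 14.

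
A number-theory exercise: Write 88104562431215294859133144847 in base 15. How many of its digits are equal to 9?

2

88104562431215294859133144847 in base 15 is 5378AA0AAA9AAEC2AB6249B82.
The digit 9 appears 2 times.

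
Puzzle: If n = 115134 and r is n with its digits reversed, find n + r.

546645

Reverse of 115134 is 431511.
115134 + 431511 = 546645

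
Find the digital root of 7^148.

The digital root of n equals n mod 9 (or 9 when 9 | n), so we need 7^148 mod 9.
7^148 ≡ 7 (mod 9), so the digital root is 7.

7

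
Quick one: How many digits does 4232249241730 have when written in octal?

4232249241730 in base 8 is 75454555470202, which has 14 digits.

14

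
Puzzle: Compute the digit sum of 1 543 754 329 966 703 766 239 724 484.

1+5+4+3+7+5+4+3+2+9+9+6+6+7+0+3+7+6+6+2+3+9+7+2+4+4+8+4 = 136

136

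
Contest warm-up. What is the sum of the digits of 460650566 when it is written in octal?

460650566 in base 8 is 3335174106.
Digit sum: 3+3+3+5+1+7+4+1+0+6 = 33.

33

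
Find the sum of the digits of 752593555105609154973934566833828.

7+5+2+5+9+3+5+5+5+1+0+5+6+0+9+1+5+4+9+7+3+9+3+4+5+6+6+8+3+3+8+2+8 = 161

161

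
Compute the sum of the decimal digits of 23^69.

23^69 = 9103757593578437567350063530651961606674351707875801049359009935355516866292767865363891254263
Sum of its 94 digits: 440.

440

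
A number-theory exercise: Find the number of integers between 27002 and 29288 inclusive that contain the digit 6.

The integers in [27002, 29288] that contain the digit 6: 27006, 27016, 27026, 27036, 27046, 27056, …, 29276, 29286.
598 qualify.

598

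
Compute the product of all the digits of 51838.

5×1×8×3×8 = 960

960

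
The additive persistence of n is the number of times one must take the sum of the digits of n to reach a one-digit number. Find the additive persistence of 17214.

2

17214 → 15 → 6 (2 steps)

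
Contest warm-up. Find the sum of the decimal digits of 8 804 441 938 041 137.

65

8+8+0+4+4+4+1+9+3+8+0+4+1+1+3+7 = 65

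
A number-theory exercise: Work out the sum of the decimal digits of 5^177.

584

5^177 = 5220243574398819621368235287405238044560931406455173238206909164375778595677988981778316901483094625291414558887481689453125
Sum of its 124 digits: 584.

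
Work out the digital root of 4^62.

7

The digital root of n equals n mod 9 (or 9 when 9 | n), so we need 4^62 mod 9.
4^62 ≡ 7 (mod 9), so the digital root is 7.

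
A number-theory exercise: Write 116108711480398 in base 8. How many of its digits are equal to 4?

116108711480398 in base 8 is 3231465240146116.
The digit 4 appears 3 times.

3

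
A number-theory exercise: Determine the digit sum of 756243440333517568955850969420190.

148

7+5+6+2+4+3+4+4+0+3+3+3+5+1+7+5+6+8+9+5+5+8+5+0+9+6+9+4+2+0+1+9+0 = 148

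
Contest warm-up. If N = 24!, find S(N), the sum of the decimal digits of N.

24! = 620448401733239439360000
Sum of its 24 digits: 81.

81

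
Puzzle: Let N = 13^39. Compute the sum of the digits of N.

199

13^39 = 27783742160348572763840067510872319734178277
Sum of its 44 digits: 199.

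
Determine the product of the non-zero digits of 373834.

6048

3×7×3×8×3×4 = 6048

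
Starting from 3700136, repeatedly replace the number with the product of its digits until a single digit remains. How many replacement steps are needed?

1

3700136 → 0 (1 step)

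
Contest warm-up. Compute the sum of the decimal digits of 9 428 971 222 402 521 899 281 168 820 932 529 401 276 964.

191

9+4+2+8+9+7+1+2+2+2+4+0+2+5+2+1+8+9+9+2+8+1+1+6+8+8+2+0+9+3+2+5+2+9+4+0+1+2+7+6+9+6+4 = 191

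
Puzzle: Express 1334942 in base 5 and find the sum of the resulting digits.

18

1334942 in base 5 is 320204232.
Digit sum: 3+2+0+2+0+4+2+3+2 = 18.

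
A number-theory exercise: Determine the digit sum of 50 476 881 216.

48

5+0+4+7+6+8+8+1+2+1+6 = 48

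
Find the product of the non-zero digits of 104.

1×4 = 4

4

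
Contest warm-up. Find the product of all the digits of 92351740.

0

9×2×3×5×1×7×4×0 = 0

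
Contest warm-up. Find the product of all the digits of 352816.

3×5×2×8×1×6 = 1440

1440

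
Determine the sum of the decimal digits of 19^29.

145

19^29 = 12129821994589221844500501021364910179
Sum of its 38 digits: 145.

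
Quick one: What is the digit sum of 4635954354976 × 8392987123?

4635954354976 × 8392987123 = 38909505204129338974048
Sum of its 23 digits: 103.

103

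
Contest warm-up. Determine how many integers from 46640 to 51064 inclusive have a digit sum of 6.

4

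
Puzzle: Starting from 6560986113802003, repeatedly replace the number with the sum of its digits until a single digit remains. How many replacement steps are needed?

3

6560986113802003 → 58 → 13 → 4 (3 steps)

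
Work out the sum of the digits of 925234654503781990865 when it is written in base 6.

925234654503781990865 in base 6 is 523132554520222450243450145.
Digit sum: 5+2+3+1+3+2+5+5+4+5+2+0+2+2+2+4+5+0+2+4+3+4+5+0+1+4+5 = 80.

80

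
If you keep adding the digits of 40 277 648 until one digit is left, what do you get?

2

4+0+2+7+7+6+4+8 = 38
3+8 = 11
1+1 = 2
(Equivalently, 40 277 648 mod 9 = 2.)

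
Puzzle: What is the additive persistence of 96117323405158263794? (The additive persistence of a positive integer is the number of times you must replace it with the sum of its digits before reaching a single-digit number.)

3

96117323405158263794 → 86 → 14 → 5 (3 steps)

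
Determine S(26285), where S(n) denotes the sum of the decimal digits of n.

2+6+2+8+5 = 23

23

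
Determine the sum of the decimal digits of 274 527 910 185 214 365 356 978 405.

2+7+4+5+2+7+9+1+0+1+8+5+2+1+4+3+6+5+3+5+6+9+7+8+4+0+5 = 119

119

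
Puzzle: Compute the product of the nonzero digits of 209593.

2430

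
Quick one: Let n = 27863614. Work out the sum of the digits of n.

2+7+8+6+3+6+1+4 = 37

37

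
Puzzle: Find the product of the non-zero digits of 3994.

972

3×9×9×4 = 972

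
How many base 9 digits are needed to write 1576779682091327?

16

1576779682091327 in base 9 is 7582818863267888, which has 16 digits.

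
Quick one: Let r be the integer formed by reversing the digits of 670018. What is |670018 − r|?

Reverse of 670018 is 810076.
|670018 − 810076| = 140058

140058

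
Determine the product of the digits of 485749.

4×8×5×7×4×9 = 40320

40320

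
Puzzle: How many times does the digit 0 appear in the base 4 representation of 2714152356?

2714152356 in base 4 is 2201301222312210.
The digit 0 appears 3 times.

3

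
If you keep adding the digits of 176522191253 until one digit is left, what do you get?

1+7+6+5+2+2+1+9+1+2+5+3 = 44
4+4 = 8
(Equivalently, 176522191253 mod 9 = 8.)

8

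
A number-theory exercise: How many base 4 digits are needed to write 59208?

59208 in base 4 is 32131020, which has 8 digits.

8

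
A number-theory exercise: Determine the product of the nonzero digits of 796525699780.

7×9×6×5×2×5×6×9×9×7×8 = 514382400

514382400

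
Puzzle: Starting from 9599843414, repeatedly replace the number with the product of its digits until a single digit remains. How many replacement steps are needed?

9599843414 → 5598720 → 0 (2 steps)

2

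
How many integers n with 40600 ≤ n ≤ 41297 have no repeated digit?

The integers in [40600, 41297] that have no repeated digit: 40612, 40613, 40615, 40617, 40618, 40619, …, 41296, 41297.
251 qualify.

251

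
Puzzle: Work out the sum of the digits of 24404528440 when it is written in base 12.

24404528440 in base 12 is 489103ABB4.
Digit sum: 4+8+9+1+0+3+10+11+11+4 = 61.

61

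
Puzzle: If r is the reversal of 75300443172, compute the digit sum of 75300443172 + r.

45

Reversal of 75300443172 is 27134400357; 75300443172 + 27134400357 = 102434843529.
Digit sum of 102434843529: 1+0+2+4+3+4+8+4+3+5+2+9 = 45.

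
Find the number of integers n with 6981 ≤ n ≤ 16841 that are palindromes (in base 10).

The integers in [6981, 16841] that are palindromes (in base 10): 6996, 7007, 7117, 7227, 7337, 7447, …, 16661, 16761.
99 qualify.

99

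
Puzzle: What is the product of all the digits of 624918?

3456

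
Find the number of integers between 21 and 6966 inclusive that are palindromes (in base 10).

157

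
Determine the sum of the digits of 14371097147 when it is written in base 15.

14371097147 in base 15 is 5919D7CD2.
Digit sum: 5+9+1+9+13+7+12+13+2 = 71.

71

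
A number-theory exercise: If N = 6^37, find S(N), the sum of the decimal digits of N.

135

6^37 = 61886548790943213277031694336
Sum of its 29 digits: 135.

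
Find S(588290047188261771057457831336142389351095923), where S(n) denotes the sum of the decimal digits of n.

200

5+8+8+2+9+0+0+4+7+1+8+8+2+6+1+7+7+1+0+5+7+4+5+7+8+3+1+3+3+6+1+4+2+3+8+9+3+5+1+0+9+5+9+2+3 = 200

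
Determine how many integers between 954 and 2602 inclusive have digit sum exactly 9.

79

The integers in [954, 2602] that have digit sum exactly 9: 1008, 1017, 1026, 1035, 1044, 1053, …, 2520, 2601.
79 qualify.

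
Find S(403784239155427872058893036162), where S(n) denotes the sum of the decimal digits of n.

132

4+0+3+7+8+4+2+3+9+1+5+5+4+2+7+8+7+2+0+5+8+8+9+3+0+3+6+1+6+2 = 132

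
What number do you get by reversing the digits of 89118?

Reversing 89118 gives 81198.

81198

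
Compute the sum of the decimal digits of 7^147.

7^147 = 16959454617563682698054005840792102521632243876732771232150341713141856731878591823809299439924812705151100914349041188035543
Sum of its 125 digits: 523.

523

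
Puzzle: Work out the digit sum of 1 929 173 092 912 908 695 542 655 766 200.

140

1+9+2+9+1+7+3+0+9+2+9+1+2+9+0+8+6+9+5+5+4+2+6+5+5+7+6+6+2+0+0 = 140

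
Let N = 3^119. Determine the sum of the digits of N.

243

3^119 = 599003433304810403471059943169868346577158542512617035467
Sum of its 57 digits: 243.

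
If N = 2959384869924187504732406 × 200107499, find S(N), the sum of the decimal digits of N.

2959384869924187504732406 × 200107499 = 592195104898969481179052428912594
Sum of its 33 digits: 166.

166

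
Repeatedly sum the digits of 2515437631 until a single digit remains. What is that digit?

2+5+1+5+4+3+7+6+3+1 = 37
3+7 = 10
1+0 = 1

1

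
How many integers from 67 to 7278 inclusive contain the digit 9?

1936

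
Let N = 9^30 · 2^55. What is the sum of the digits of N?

198

9^30 · 2^55 = 1527302436896539296541336008555456370801901568
Sum of its 46 digits: 198.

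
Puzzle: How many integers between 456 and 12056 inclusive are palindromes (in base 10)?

165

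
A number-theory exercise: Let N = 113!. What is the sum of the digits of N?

113! = 22311927486598136465966070212187151182564399087952213171022161345724023063584214692821047352118139068425569179220877461124773845924561575264739138192463311667200000000000000000000000000
Sum of its 185 digits: 666.

666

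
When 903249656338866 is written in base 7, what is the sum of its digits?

48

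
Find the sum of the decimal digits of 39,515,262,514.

43

3+9+5+1+5+2+6+2+5+1+4 = 43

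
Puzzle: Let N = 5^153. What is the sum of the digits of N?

503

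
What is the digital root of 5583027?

3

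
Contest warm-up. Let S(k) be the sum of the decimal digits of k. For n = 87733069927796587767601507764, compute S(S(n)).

First digit sum: 159.
1+5+9 = 15.

15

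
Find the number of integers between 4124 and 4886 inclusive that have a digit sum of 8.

The integers in [4124, 4886] that have a digit sum of 8: 4130, 4202, 4211, 4220, 4301, 4310, 4400.
7 qualify.

7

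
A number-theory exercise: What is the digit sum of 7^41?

148

7^41 = 44567640326363195900190045974568007
Sum of its 35 digits: 148.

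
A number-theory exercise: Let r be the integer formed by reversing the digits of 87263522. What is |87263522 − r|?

Reverse of 87263522 is 22536278.
|87263522 − 22536278| = 64727244

64727244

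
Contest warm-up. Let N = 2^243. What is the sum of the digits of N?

323

2^243 = 14134776518227074636666380005943348126619871175004951664972849610340958208
Sum of its 74 digits: 323.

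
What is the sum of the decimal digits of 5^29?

83

5^29 = 186264514923095703125
Sum of its 21 digits: 83.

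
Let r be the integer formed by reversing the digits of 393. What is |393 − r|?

0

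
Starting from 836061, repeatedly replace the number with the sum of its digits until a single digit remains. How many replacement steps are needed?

2

836061 → 24 → 6 (2 steps)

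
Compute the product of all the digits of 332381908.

3×3×2×3×8×1×9×0×8 = 0

0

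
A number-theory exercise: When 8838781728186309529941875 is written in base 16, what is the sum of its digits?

8838781728186309529941875 in base 16 is 74FAF514DA8D099A9B773.
Digit sum: 7+4+15+10+15+5+1+4+13+10+8+13+0+9+9+10+9+11+7+7+3 = 170.

170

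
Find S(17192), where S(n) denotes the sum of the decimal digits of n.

1+7+1+9+2 = 20

20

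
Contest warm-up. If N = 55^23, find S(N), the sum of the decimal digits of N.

145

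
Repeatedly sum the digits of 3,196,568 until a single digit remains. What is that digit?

3+1+9+6+5+6+8 = 38
3+8 = 11
1+1 = 2

2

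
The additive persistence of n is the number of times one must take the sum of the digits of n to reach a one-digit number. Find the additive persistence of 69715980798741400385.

2

69715980798741400385 → 101 → 2 (2 steps)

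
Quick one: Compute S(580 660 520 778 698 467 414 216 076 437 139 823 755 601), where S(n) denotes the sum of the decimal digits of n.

189

5+8+0+6+6+0+5+2+0+7+7+8+6+9+8+4+6+7+4+1+4+2+1+6+0+7+6+4+3+7+1+3+9+8+2+3+7+5+5+6+0+1 = 189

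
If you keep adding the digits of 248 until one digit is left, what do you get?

5

2+4+8 = 14
1+4 = 5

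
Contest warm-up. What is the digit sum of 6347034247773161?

6+3+4+7+0+3+4+2+4+7+7+7+3+1+6+1 = 65

65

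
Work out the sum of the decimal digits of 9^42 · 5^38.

315

9^42 · 5^38 = 4355575650174439866024018566064859298669398413039743900299072265625
Sum of its 67 digits: 315.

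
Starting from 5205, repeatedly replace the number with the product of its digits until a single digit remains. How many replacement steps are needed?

1

5205 → 0 (1 step)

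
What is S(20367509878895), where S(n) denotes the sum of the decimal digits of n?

2+0+3+6+7+5+0+9+8+7+8+8+9+5 = 77

77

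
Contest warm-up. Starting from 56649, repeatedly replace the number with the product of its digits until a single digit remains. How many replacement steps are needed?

2

56649 → 6480 → 0 (2 steps)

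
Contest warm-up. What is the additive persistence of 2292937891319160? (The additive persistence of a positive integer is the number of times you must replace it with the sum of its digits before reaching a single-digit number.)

2

2292937891319160 → 72 → 9 (2 steps)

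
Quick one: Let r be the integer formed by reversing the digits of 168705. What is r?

Reversing 168705 gives 507861.

507861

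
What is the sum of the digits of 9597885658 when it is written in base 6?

48

9597885658 in base 6 is 4224215555454.
Digit sum: 4+2+2+4+2+1+5+5+5+5+4+5+4 = 48.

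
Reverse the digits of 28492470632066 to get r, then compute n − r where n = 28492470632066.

Reverse of 28492470632066 is 66023607429482.
28492470632066 − 66023607429482 = -37531136797416

-37531136797416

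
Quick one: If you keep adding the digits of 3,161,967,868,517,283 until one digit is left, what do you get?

9

3+1+6+1+9+6+7+8+6+8+5+1+7+2+8+3 = 81
8+1 = 9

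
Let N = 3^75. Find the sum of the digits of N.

180

3^75 = 608266787713357709119683992618861307
Sum of its 36 digits: 180.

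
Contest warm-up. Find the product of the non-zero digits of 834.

8×3×4 = 96

96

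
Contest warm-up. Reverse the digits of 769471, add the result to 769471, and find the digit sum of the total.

32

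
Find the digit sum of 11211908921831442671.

1+1+2+1+1+9+0+8+9+2+1+8+3+1+4+4+2+6+7+1 = 71

71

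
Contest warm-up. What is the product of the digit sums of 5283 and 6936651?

S(5283) = 5+2+8+3 = 18.
S(6936651) = 6+9+3+6+6+5+1 = 36.
18 · 36 = 648.

648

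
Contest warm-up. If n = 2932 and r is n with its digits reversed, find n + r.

Reverse of 2932 is 2392.
2932 + 2392 = 5324

5324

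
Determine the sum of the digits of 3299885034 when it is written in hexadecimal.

69

3299885034 in base 16 is C4B03FEA.
Digit sum: 12+4+11+0+3+15+14+10 = 69.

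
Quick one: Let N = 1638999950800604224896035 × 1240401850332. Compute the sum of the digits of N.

1638999950800604224896035 × 1240401850332 = 2033018571667126445344658474330233620
Sum of its 37 digits: 138.

138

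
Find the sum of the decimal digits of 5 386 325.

32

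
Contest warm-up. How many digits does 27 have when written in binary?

27 in base 2 is 11011, which has 5 digits.

5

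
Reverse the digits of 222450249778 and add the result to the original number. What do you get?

Reverse of 222450249778 is 877942054222.
222450249778 + 877942054222 = 1100392304000

1100392304000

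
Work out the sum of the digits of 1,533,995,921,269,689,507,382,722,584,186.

1+5+3+3+9+9+5+9+2+1+2+6+9+6+8+9+5+0+7+3+8+2+7+2+2+5+8+4+1+8+6 = 155

155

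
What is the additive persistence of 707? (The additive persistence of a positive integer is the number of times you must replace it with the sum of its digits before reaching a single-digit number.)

707 → 14 → 5 (2 steps)

2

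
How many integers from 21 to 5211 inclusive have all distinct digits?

2855

The integers in [21, 5211] that have all distinct digits: 21, 23, 24, 25, 26, 27, …, 5209, 5210.
2855 qualify.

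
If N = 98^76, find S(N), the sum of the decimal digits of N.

712

98^76 = 21536828643569064545821523989766916375901656156422969714379660229474586173004618340975140948605460874876371905141687563952783341456558505439549074702336
Sum of its 152 digits: 712.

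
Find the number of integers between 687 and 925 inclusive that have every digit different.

The integers in [687, 925] that have every digit different: 687, 689, 690, 691, 692, 693, …, 924, 925.
175 qualify.

175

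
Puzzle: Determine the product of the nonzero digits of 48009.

288

4×8×9 = 288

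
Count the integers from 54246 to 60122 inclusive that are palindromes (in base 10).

The integers in [54246, 60122] that are palindromes (in base 10): 54345, 54445, 54545, 54645, 54745, 54845, …, 60006, 60106.
59 qualify.

59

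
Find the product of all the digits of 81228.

8×1×2×2×8 = 256

256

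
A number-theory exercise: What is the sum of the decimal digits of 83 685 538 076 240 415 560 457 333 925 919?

146

8+3+6+8+5+5+3+8+0+7+6+2+4+0+4+1+5+5+6+0+4+5+7+3+3+3+9+2+5+9+1+9 = 146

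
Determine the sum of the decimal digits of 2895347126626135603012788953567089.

157

2+8+9+5+3+4+7+1+2+6+6+2+6+1+3+5+6+0+3+0+1+2+7+8+8+9+5+3+5+6+7+0+8+9 = 157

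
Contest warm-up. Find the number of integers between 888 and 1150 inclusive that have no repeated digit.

136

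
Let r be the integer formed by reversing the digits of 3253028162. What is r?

Reversing 3253028162 gives 2618203523.

2618203523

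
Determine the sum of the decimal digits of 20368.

19

2+0+3+6+8 = 19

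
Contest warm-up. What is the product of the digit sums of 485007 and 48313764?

864

S(485007) = 4+8+5+0+0+7 = 24.
S(48313764) = 4+8+3+1+3+7+6+4 = 36.
24 · 36 = 864.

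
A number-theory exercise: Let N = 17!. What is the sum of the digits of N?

63

17! = 355687428096000
Sum of its 15 digits: 63.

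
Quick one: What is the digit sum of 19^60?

325

19^60 = 53114861964971781805211413858120662813570892087695571452312606929382350146801
Sum of its 77 digits: 325.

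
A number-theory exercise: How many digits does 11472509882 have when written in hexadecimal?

11472509882 in base 16 is 2ABD09BBA, which has 9 digits.

9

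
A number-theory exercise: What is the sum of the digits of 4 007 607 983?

44

4+0+0+7+6+0+7+9+8+3 = 44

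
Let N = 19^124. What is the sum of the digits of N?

703

19^124 = 367660114530800906465873503171504260443180707390998636651853943725368146367053922960204927445090292119794149642633720479449351258596632418488345388115789415921
Sum of its 159 digits: 703.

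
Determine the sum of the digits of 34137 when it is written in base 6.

34137 in base 6 is 422013.
Digit sum: 4+2+2+0+1+3 = 12.

12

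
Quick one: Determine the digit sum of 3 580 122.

3+5+8+0+1+2+2 = 21

21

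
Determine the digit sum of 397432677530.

56

3+9+7+4+3+2+6+7+7+5+3+0 = 56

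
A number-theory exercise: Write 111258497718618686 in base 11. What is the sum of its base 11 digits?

86

111258497718618686 in base 11 is 246A84279A7120707.
Digit sum: 2+4+6+10+8+4+2+7+9+10+7+1+2+0+7+0+7 = 86.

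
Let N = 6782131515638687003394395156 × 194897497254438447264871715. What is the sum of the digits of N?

247

6782131515638687003394395156 × 194897497254438447264871715 = 1321820458448431465313256659898846510934246998357412540
Sum of its 55 digits: 247.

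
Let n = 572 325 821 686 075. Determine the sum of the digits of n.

5+7+2+3+2+5+8+2+1+6+8+6+0+7+5 = 67

67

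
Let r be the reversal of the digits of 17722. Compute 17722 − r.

Reverse of 17722 is 22771.
17722 − 22771 = -5049

-5049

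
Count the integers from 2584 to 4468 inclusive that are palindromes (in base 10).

19

The integers in [2584, 4468] that are palindromes (in base 10): 2662, 2772, 2882, 2992, 3003, 3113, …, 4334, 4444.
19 qualify.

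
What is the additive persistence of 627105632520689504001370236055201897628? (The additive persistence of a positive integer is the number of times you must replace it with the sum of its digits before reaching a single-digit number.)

627105632520689504001370236055201897628 → 146 → 11 → 2 (3 steps)

3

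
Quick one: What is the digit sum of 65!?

351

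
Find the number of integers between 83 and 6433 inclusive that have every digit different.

3431

The integers in [83, 6433] that have every digit different: 83, 84, 85, 86, 87, 89, …, 6431, 6432.
3431 qualify.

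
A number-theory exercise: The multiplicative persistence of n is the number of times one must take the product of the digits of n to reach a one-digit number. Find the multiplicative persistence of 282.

282 → 32 → 6 (2 steps)

2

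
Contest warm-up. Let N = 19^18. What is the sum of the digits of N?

82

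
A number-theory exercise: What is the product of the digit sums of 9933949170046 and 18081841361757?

S(9933949170046) = 9+9+3+3+9+4+9+1+7+0+0+4+6 = 64.
S(18081841361757) = 1+8+0+8+1+8+4+1+3+6+1+7+5+7 = 60.
64 · 60 = 3840.

3840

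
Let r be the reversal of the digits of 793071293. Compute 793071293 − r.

400900896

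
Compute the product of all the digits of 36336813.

3×6×3×3×6×8×1×3 = 23328

23328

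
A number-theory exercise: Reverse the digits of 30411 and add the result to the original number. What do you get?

41814

Reverse of 30411 is 11403.
30411 + 11403 = 41814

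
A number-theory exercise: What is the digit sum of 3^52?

117

3^52 = 6461081889226673298932241
Sum of its 25 digits: 117.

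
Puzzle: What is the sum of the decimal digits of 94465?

9+4+4+6+5 = 28

28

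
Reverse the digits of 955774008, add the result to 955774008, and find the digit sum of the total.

45

Reversal of 955774008 is 800477559; 955774008 + 800477559 = 1756251567.
Digit sum of 1756251567: 1+7+5+6+2+5+1+5+6+7 = 45.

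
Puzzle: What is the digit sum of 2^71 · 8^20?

203

2^71 · 8^20 = 2722258935367507707706996859454145691648
Sum of its 40 digits: 203.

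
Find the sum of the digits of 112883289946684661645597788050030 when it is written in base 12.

170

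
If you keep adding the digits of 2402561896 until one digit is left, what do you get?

7

2+4+0+2+5+6+1+8+9+6 = 43
4+3 = 7
(Equivalently, 2402561896 mod 9 = 7.)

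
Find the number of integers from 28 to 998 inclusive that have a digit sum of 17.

The integers in [28, 998] that have a digit sum of 17: 89, 98, 179, 188, 197, 269, …, 971, 980.
63 qualify.

63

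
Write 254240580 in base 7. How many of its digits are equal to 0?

254240580 in base 7 is 6205003116.
The digit 0 appears 3 times.

3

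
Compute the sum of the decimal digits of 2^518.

733

2^518 = 858099707516326214372737599885174152158679412517913176174307932398192897924707006515319955082681819372162038923935107254640248499964580476571753536389382144
Sum of its 156 digits: 733.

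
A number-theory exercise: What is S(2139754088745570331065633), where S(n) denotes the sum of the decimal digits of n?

2+1+3+9+7+5+4+0+8+8+7+4+5+5+7+0+3+3+1+0+6+5+6+3+3 = 105

105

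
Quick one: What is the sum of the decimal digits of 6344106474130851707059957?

106

6+3+4+4+1+0+6+4+7+4+1+3+0+8+5+1+7+0+7+0+5+9+9+5+7 = 106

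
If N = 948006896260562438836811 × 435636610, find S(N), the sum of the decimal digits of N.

948006896260562438836811 × 435636610 = 412986510543573097548200687250710
Sum of its 33 digits: 134.

134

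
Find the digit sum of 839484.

8+3+9+4+8+4 = 36

36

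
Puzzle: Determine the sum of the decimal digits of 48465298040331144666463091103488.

131

4+8+4+6+5+2+9+8+0+4+0+3+3+1+1+4+4+6+6+6+4+6+3+0+9+1+1+0+3+4+8+8 = 131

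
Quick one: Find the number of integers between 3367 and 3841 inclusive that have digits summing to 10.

10

The integers in [3367, 3841] that have digits summing to 10: 3403, 3412, 3421, 3430, 3502, 3511, 3520, 3601, 3610, 3700.
10 qualify.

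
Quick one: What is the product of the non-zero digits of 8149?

288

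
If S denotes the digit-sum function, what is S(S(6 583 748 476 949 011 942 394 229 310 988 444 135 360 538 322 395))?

9

First digit sum: 225.
2+2+5 = 9.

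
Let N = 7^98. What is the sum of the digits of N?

355

7^98 = 66009724686219550843768321818371771650147004059278069406814190436565131829325062449
Sum of its 83 digits: 355.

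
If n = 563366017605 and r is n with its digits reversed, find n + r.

1070076680970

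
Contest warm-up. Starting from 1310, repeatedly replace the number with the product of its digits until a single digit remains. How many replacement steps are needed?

1

1310 → 0 (1 step)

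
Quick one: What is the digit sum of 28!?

28! = 304888344611713860501504000000
Sum of its 30 digits: 90.

90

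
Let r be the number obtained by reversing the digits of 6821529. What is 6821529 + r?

Reverse of 6821529 is 9251286.
6821529 + 9251286 = 16072815

16072815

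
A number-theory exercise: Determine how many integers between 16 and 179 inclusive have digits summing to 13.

11

The integers in [16, 179] that have digits summing to 13: 49, 58, 67, 76, 85, 94, …, 166, 175.
11 qualify.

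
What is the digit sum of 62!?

306

62! = 31469973260387937525653122354950764088012280797258232192163168247821107200000000000000
Sum of its 86 digits: 306.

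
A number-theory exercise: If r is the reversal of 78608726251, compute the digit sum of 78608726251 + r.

59

Reversal of 78608726251 is 15262780687; 78608726251 + 15262780687 = 93871506938.
Digit sum of 93871506938: 9+3+8+7+1+5+0+6+9+3+8 = 59.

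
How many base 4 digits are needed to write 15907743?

12

15907743 in base 4 is 330223232133, which has 12 digits.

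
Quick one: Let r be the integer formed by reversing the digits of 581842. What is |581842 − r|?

Reverse of 581842 is 248185.
|581842 − 248185| = 333657

333657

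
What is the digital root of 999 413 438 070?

9+9+9+4+1+3+4+3+8+0+7+0 = 57
5+7 = 12
1+2 = 3

3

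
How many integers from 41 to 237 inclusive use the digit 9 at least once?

37

The integers in [41, 237] that use the digit 9 at least once: 49, 59, 69, 79, 89, 90, …, 219, 229.
37 qualify.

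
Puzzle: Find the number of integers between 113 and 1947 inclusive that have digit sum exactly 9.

89

The integers in [113, 1947] that have digit sum exactly 9: 117, 126, 135, 144, 153, 162, …, 1710, 1800.
89 qualify.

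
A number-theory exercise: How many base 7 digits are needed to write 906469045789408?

906469045789408 in base 7 is 361635140662011133, which has 18 digits.

18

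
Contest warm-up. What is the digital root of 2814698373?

2+8+1+4+6+9+8+3+7+3 = 51
5+1 = 6

6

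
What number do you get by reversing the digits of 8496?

6948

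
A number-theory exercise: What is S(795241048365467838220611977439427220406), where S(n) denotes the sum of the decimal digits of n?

7+9+5+2+4+1+0+4+8+3+6+5+4+6+7+8+3+8+2+2+0+6+1+1+9+7+7+4+3+9+4+2+7+2+2+0+4+0+6 = 168

168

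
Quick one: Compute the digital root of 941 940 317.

2

9+4+1+9+4+0+3+1+7 = 38
3+8 = 11
1+1 = 2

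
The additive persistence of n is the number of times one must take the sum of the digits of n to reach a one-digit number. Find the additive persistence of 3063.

3063 → 12 → 3 (2 steps)

2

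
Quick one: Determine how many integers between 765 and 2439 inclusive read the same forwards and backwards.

38

The integers in [765, 2439] that read the same forwards and backwards: 767, 777, 787, 797, 808, 818, …, 2222, 2332.
38 qualify.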